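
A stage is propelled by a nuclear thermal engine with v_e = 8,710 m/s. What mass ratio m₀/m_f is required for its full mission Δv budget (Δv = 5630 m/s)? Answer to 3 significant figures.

By the Tsiolkovsky rocket equation, m₀/m_f = exp(Δv / v_e) = exp(5630 / 8710.0) = exp(0.6464) = 1.9086.

mass ratio ≈ 1.91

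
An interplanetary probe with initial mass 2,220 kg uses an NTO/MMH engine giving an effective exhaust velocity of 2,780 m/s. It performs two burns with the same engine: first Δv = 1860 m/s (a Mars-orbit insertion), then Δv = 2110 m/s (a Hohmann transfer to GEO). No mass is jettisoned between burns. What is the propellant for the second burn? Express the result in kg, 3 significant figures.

propellant for the second burn ≈ 605 kg

After the first burn: m = 2220 × exp(−1860/2780.0) = 2220 × 0.51219 = 1,137.06 kg.
After the second burn: m = 1,137.06 × exp(−2110/2780.0) = 1,137.06 × 0.46814 = 532.303 kg.
Second-burn propellant = 1,137.06 − 532.303 = 604.757 kg.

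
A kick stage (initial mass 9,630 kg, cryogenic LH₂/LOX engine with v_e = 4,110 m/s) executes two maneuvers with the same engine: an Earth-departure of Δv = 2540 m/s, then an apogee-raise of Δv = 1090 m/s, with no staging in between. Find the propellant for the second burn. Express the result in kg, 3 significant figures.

propellant for the second burn ≈ 1210 kg

After the first burn: m = 9630 × exp(−2540/4110.0) = 9630 × 0.53902 = 5,190.76 kg.
After the second burn: m = 5,190.76 × exp(−1090/4110.0) = 5,190.76 × 0.76705 = 3,981.57 kg.
Second-burn propellant = 5,190.76 − 3,981.57 = 1,209.19 kg.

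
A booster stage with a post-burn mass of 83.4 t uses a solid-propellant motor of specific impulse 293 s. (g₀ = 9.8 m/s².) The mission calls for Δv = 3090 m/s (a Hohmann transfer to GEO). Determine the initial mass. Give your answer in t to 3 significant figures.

initial mass ≈ 245 t

v_e = Isp · g₀ = 293 × 9.8 = 2871.4 m/s.
m₀/m_f = exp(Δv / v_e) = exp(3090 / 2871.4) = exp(1.0761) = 2.9333.
m₀ = m_f × 2.9333 = 83.4 × 2.9333 = 244.637 t.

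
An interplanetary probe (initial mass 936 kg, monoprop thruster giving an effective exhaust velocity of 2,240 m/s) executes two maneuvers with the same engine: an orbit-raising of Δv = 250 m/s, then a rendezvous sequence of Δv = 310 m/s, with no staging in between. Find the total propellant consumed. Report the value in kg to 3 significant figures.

total propellant consumed ≈ 207 kg

After the first burn: m = 936 × exp(−250/2240.0) = 936 × 0.89440 = 837.158 kg.
After the second burn: m = 837.158 × exp(−310/2240.0) = 837.158 × 0.87076 = 728.964 kg.
Total propellant = m₀ − m_final = 936 − 728.964 = 207.036 kg.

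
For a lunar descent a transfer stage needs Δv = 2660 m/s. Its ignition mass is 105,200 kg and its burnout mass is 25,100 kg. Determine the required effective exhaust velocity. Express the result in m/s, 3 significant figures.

ln(m₀/m_f) = ln(105200/25100) = ln(4.191) = 1.4330.
v_e = Δv / ln(m₀/m_f) = 2660 / 1.4330 = 1856.3 m/s.

v_e ≈ 1860 m/s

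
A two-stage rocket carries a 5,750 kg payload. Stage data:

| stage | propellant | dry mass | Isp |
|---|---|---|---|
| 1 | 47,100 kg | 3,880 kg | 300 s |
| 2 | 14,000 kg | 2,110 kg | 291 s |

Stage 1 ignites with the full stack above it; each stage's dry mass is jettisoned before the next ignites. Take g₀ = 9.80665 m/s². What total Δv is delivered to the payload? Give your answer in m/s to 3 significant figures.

Ignition mass of stage 1 = 47,100+3,880 + 14,000+2,110 + 5,750 = 72,840 kg.
Stage 1: m₀ = 72,840 kg, m_f = 72,840 − 47,100 = 25,740 kg; Δv = 300×9.80665×ln(2.83) = 2942.0×1.0402 ≈ 3060 m/s.
Stage 2: m₀ = 21,860 kg, m_f = 21,860 − 14,000 = 7,860 kg; Δv = 291×9.80665×ln(2.781) = 2853.7×1.0229 ≈ 2919 m/s.
Total Δv = 3060 + 2919 = 5979 m/s.

Δv ≈ 5980 m/s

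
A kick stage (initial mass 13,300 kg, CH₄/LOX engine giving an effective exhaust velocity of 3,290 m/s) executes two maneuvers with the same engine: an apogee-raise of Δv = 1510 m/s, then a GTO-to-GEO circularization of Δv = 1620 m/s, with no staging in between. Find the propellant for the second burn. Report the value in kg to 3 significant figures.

After the first burn: m = 13300 × exp(−1510/3290.0) = 13300 × 0.63194 = 8,404.8 kg.
After the second burn: m = 8,404.8 × exp(−1620/3290.0) = 8,404.8 × 0.61116 = 5,136.68 kg.
Second-burn propellant = 8,404.8 − 5,136.68 = 3,268.12 kg.

propellant for the second burn ≈ 3270 kg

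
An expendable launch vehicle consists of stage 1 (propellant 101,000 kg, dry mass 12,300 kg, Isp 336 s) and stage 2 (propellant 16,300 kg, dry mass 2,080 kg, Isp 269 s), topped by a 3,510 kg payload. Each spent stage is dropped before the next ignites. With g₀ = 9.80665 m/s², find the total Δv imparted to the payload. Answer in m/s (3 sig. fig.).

Δv ≈ 8130 m/s

Ignition mass of stage 1 = 101,000+12,300 + 16,300+2,080 + 3,510 = 135,190 kg.
Stage 1: m₀ = 135,190 kg, m_f = 135,190 − 101,000 = 34,190 kg; Δv = 336×9.80665×ln(3.954) = 3295.0×1.3747 ≈ 4530 m/s.
Stage 2: m₀ = 21,890 kg, m_f = 21,890 − 16,300 = 5,590 kg; Δv = 269×9.80665×ln(3.916) = 2638.0×1.3651 ≈ 3601 m/s.
Total Δv = 4530 + 3601 = 8131 m/s.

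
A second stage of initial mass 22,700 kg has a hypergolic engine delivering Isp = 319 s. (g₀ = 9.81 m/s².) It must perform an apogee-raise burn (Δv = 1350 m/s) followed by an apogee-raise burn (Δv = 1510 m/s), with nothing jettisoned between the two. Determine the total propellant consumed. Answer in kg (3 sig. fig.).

total propellant consumed ≈ 13600 kg

v_e = Isp · g₀ = 319 × 9.81 = 3129.4 m/s.
After the first burn: m = 22700 × exp(−1350/3129.4) = 22700 × 0.64960 = 14,745.9 kg.
After the second burn: m = 14,745.9 × exp(−1510/3129.4) = 14,745.9 × 0.61722 = 9,101.46 kg.
Total propellant = m₀ − m_final = 22700 − 9,101.46 = 13,598.54 kg.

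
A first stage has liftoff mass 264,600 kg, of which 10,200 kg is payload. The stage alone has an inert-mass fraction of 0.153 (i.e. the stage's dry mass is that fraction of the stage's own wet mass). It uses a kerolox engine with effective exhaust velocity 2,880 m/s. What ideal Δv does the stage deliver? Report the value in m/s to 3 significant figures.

Stage wet mass = m₀ − payload = 264,600 − 10,200 = 254,400 kg.
Stage dry mass = ε × stage wet mass = 0.153 × 254,400 = 38,923.2 kg.
Burnout mass m_f = stage dry + payload = 38,923.2 + 10,200 = 49,123.2 kg.
Δv = v_e · ln(264,600/49,123.2) = 2880.0 × ln(5.386) = 2880.0 × 1.6839 ≈ 4850 m/s.

Δv ≈ 4850 m/s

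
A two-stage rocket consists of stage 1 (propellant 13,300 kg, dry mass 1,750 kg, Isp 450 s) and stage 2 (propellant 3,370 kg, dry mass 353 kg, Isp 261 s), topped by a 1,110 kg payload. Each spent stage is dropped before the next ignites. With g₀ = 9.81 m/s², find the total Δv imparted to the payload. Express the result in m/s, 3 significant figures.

Δv ≈ 7940 m/s

Ignition mass of stage 1 = 13,300+1,750 + 3,370+353 + 1,110 = 19,883 kg.
Stage 1: m₀ = 19,883 kg, m_f = 19,883 − 13,300 = 6,583 kg; Δv = 450×9.81×ln(3.02) = 4414.5×1.1054 ≈ 4880 m/s.
Stage 2: m₀ = 4,833 kg, m_f = 4,833 − 3,370 = 1,463 kg; Δv = 261×9.81×ln(3.303) = 2560.4×1.1950 ≈ 3060 m/s.
Total Δv = 4880 + 3060 = 7940 m/s.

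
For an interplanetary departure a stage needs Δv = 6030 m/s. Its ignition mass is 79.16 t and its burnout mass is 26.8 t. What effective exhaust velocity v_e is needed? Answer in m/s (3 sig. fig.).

v_e ≈ 5570 m/s

ln(m₀/m_f) = ln(79160/26800) = ln(2.954) = 1.0831.
By the Tsiolkovsky rocket equation, v_e = Δv / ln(m₀/m_f) = 6030 / 1.0831 = 5567.5 m/s.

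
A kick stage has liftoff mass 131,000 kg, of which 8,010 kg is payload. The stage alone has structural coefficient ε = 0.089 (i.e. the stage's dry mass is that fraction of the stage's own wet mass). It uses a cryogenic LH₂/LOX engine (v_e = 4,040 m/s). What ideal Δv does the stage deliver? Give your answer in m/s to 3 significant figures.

Stage wet mass = m₀ − payload = 131,000 − 8,010 = 122,990 kg.
Stage dry mass = ε × stage wet mass = 0.089 × 122,990 = 10,946.1 kg.
Burnout mass m_f = stage dry + payload = 10,946.1 + 8,010 = 18,956.1 kg.
By the Tsiolkovsky rocket equation, Δv = v_e · ln(131,000/18,956.1) = 4040.0 × ln(6.911) = 4040.0 × 1.9331 ≈ 7810 m/s.

Δv ≈ 7810 m/s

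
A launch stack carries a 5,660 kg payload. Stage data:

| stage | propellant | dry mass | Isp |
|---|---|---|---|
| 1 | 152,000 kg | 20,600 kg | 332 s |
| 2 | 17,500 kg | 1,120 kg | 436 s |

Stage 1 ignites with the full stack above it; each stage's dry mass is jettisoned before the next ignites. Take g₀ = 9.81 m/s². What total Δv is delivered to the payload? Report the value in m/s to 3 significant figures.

Ignition mass of stage 1 = 152,000+20,600 + 17,500+1,120 + 5,660 = 196,880 kg.
Stage 1: m₀ = 196,880 kg, m_f = 196,880 − 152,000 = 44,880 kg; Δv = 332×9.81×ln(4.387) = 3256.9×1.4786 ≈ 4816 m/s.
Stage 2: m₀ = 24,280 kg, m_f = 24,280 − 17,500 = 6,780 kg; Δv = 436×9.81×ln(3.581) = 4277.2×1.2757 ≈ 5456 m/s.
Total Δv = 4816 + 5456 = 10272 m/s.

Δv ≈ 10300 m/s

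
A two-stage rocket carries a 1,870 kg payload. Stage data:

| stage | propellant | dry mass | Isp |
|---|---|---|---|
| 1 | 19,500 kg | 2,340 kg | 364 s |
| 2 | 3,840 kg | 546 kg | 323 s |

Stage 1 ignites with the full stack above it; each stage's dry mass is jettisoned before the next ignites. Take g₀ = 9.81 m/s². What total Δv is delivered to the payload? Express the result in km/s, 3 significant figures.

Ignition mass of stage 1 = 19,500+2,340 + 3,840+546 + 1,870 = 28,096 kg.
Stage 1: m₀ = 28,096 kg, m_f = 28,096 − 19,500 = 8,596 kg; Δv = 364×9.81×ln(3.268) = 3570.8×1.1843 ≈ 4229 m/s.
Stage 2: m₀ = 6,256 kg, m_f = 6,256 − 3,840 = 2,416 kg; Δv = 323×9.81×ln(2.589) = 3168.6×0.9514 ≈ 3015 m/s.
Total Δv = 4229 + 3015 = 7244 m/s.

Δv ≈ 7.24 km/s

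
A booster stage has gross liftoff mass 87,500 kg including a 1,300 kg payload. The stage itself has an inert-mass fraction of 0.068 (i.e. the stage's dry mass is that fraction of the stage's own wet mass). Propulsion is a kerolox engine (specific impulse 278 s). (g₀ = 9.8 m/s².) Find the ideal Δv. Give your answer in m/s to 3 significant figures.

Stage wet mass = m₀ − payload = 87,500 − 1,300 = 86,200 kg.
Stage dry mass = ε × stage wet mass = 0.068 × 86,200 = 5,861.6 kg.
Burnout mass m_f = stage dry + payload = 5,861.6 + 1,300 = 7,161.6 kg.
v_e = Isp · g₀ = 278 × 9.8 = 2724.4 m/s.
Using Δv = v_e ln(m₀/m_f): Δv = v_e · ln(87,500/7,161.6) = 2724.4 × ln(12.22) = 2724.4 × 2.5029 ≈ 6819 m/s.

Δv ≈ 6820 m/s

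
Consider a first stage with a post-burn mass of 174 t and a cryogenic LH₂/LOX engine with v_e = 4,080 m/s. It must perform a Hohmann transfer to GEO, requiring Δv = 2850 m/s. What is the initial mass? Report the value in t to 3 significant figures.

From the ideal rocket equation, m₀/m_f = exp(Δv / v_e) = exp(2850 / 4080.0) = exp(0.6985) = 2.0108.
m₀ = m_f × 2.0108 = 174 × 2.0108 = 349.879 t.

initial mass ≈ 350 t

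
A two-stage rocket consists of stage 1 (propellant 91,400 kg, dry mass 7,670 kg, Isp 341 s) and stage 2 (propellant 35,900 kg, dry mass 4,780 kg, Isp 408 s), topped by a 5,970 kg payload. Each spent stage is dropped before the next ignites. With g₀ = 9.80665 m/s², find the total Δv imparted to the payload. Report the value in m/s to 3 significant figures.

Ignition mass of stage 1 = 91,400+7,670 + 35,900+4,780 + 5,970 = 145,720 kg.
Stage 1: m₀ = 145,720 kg, m_f = 145,720 − 91,400 = 54,320 kg; Δv = 341×9.80665×ln(2.683) = 3344.1×0.9868 ≈ 3300 m/s.
Stage 2: m₀ = 46,650 kg, m_f = 46,650 − 35,900 = 10,750 kg; Δv = 408×9.80665×ln(4.34) = 4001.1×1.4678 ≈ 5873 m/s.
Total Δv = 3300 + 5873 = 9173 m/s.

Δv ≈ 9170 m/s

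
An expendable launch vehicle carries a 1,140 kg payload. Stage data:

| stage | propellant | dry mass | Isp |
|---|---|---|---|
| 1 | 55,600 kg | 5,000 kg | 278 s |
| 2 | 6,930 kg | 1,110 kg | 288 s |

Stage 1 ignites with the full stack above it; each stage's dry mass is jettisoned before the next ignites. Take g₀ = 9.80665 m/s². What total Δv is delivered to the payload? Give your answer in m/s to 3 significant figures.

Δv ≈ 8320 m/s

Ignition mass of stage 1 = 55,600+5,000 + 6,930+1,110 + 1,140 = 69,780 kg.
Stage 1: m₀ = 69,780 kg, m_f = 69,780 − 55,600 = 14,180 kg; Δv = 278×9.80665×ln(4.921) = 2726.2×1.5935 ≈ 4344 m/s.
Stage 2: m₀ = 9,180 kg, m_f = 9,180 − 6,930 = 2,250 kg; Δv = 288×9.80665×ln(4.08) = 2824.3×1.4061 ≈ 3971 m/s.
Total Δv = 4344 + 3971 = 8315 m/s.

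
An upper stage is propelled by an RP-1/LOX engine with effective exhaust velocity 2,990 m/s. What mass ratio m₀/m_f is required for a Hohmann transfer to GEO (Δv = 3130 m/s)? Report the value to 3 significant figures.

mass ratio ≈ 2.85

By the Tsiolkovsky rocket equation, m₀/m_f = exp(Δv / v_e) = exp(3130 / 2990.0) = exp(1.0468) = 2.8486.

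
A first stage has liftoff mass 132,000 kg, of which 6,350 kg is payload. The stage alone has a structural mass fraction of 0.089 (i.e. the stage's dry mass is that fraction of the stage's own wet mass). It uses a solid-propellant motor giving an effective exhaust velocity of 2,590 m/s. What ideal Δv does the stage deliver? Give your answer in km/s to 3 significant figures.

Δv ≈ 5.23 km/s

Stage wet mass = m₀ − payload = 132,000 − 6,350 = 125,650 kg.
Stage dry mass = ε × stage wet mass = 0.089 × 125,650 = 11,182.9 kg.
Burnout mass m_f = stage dry + payload = 11,182.9 + 6,350 = 17,532.9 kg.
From the ideal rocket equation, Δv = v_e · ln(132,000/17,532.9) = 2590.0 × ln(7.529) = 2590.0 × 2.0187 ≈ 5228 m/s.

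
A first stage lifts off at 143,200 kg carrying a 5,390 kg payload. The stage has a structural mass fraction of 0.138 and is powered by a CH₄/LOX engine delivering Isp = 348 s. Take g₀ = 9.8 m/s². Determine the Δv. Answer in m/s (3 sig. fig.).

Stage wet mass = m₀ − payload = 143,200 − 5,390 = 137,810 kg.
Stage dry mass = ε × stage wet mass = 0.138 × 137,810 = 19,017.8 kg.
Burnout mass m_f = stage dry + payload = 19,017.8 + 5,390 = 24,407.8 kg.
v_e = Isp · g₀ = 348 × 9.8 = 3410.4 m/s.
Using Δv = v_e ln(m₀/m_f): Δv = v_e · ln(143,200/24,407.8) = 3410.4 × ln(5.867) = 3410.4 × 1.7693 ≈ 6034 m/s.

Δv ≈ 6030 m/s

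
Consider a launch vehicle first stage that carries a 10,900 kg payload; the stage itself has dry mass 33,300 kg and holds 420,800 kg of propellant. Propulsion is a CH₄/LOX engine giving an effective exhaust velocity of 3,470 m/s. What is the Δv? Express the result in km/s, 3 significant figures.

m₀ = payload + dry + propellant = 10,900 + 33,300 + 420,800 = 465,000 kg.
m_f = payload + dry = 10,900 + 33,300 = 44,200 kg.
By the Tsiolkovsky rocket equation, Δv = v_e · ln(m₀/m_f) = 3470.0 × ln(10.52) = 3470.0 × 2.3533 ≈ 8166.0 m/s.

Δv ≈ 8.17 km/s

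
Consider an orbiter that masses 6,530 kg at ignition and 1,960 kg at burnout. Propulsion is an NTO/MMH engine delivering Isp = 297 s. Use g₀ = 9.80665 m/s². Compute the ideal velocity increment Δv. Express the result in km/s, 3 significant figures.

v_e = Isp · g₀ = 297 × 9.80665 = 2912.6 m/s.
Using Δv = v_e ln(m₀/m_f): Δv = v_e · ln(m₀/m_f) = 2912.6 × ln(3.332) = 2912.6 × 1.2035 ≈ 3505.2 m/s.

Δv ≈ 3.51 km/s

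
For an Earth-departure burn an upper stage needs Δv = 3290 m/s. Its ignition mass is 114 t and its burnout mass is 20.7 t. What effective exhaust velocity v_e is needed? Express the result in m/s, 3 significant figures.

ln(m₀/m_f) = ln(114000/20700) = ln(5.507) = 1.7061.
Rocket equation: v_e = Δv / ln(m₀/m_f) = 3290 / 1.7061 = 1928.4 m/s.

v_e ≈ 1930 m/s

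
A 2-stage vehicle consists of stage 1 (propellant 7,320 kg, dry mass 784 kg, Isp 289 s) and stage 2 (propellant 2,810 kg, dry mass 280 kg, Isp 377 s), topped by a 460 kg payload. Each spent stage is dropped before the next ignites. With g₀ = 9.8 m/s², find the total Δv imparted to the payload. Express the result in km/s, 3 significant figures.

Δv ≈ 8.59 km/s

Ignition mass of stage 1 = 7,320+784 + 2,810+280 + 460 = 11,654 kg.
Stage 1: m₀ = 11,654 kg, m_f = 11,654 − 7,320 = 4,334 kg; Δv = 289×9.8×ln(2.689) = 2832.2×0.9892 ≈ 2801 m/s.
Stage 2: m₀ = 3,550 kg, m_f = 3,550 − 2,810 = 740 kg; Δv = 377×9.8×ln(4.797) = 3694.6×1.5681 ≈ 5793 m/s.
Total Δv = 2801 + 5793 = 8594 m/s.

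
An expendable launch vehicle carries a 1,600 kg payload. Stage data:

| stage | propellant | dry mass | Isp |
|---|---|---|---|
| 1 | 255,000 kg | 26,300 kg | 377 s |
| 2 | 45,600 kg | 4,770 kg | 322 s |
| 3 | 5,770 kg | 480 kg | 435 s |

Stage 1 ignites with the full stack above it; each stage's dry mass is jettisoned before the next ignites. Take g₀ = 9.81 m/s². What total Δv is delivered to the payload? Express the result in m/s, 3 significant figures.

Ignition mass of stage 1 = 255,000+26,300 + 45,600+4,770 + 5,770+480 + 1,600 = 339,520 kg.
Stage 1: m₀ = 339,520 kg, m_f = 339,520 − 255,000 = 84,520 kg; Δv = 377×9.81×ln(4.017) = 3698.4×1.3905 ≈ 5143 m/s.
Stage 2: m₀ = 58,220 kg, m_f = 58,220 − 45,600 = 12,620 kg; Δv = 322×9.81×ln(4.613) = 3158.8×1.5289 ≈ 4830 m/s.
Stage 3: m₀ = 7,850 kg, m_f = 7,850 − 5,770 = 2,080 kg; Δv = 435×9.81×ln(3.774) = 4267.4×1.3281 ≈ 5668 m/s.
Total Δv = 5143 + 4830 + 5668 = 15641 m/s.

Δv ≈ 15600 m/s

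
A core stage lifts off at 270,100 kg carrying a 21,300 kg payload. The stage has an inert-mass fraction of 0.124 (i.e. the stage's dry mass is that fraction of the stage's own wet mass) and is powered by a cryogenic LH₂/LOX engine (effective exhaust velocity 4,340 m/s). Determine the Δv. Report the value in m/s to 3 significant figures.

Stage wet mass = m₀ − payload = 270,100 − 21,300 = 248,800 kg.
Stage dry mass = ε × stage wet mass = 0.124 × 248,800 = 30,851.2 kg.
Burnout mass m_f = stage dry + payload = 30,851.2 + 21,300 = 52,151.2 kg.
Δv = v_e · ln(270,100/52,151.2) = 4340.0 × ln(5.179) = 4340.0 × 1.6446 ≈ 7138 m/s.

Δv ≈ 7140 m/s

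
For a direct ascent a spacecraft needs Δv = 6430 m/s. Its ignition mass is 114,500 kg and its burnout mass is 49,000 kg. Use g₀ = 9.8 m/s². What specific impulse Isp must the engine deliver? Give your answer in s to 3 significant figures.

ln(m₀/m_f) = ln(114500/49000) = ln(2.337) = 0.8488.
v_e = Δv / ln(m₀/m_f) = 6430 / 0.8488 = 7575.8 m/s.
Isp = v_e / g₀ = 7575.8 / 9.8 = 773.0 s.

Isp ≈ 773 s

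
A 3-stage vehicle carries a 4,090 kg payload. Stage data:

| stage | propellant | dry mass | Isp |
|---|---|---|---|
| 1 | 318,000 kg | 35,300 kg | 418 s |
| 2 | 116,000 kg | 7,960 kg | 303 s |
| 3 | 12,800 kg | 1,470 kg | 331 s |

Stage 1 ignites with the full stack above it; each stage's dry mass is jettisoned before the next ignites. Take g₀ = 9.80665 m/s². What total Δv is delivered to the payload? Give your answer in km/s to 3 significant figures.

Ignition mass of stage 1 = 318,000+35,300 + 116,000+7,960 + 12,800+1,470 + 4,090 = 495,620 kg.
Stage 1: m₀ = 495,620 kg, m_f = 495,620 − 318,000 = 177,620 kg; Δv = 418×9.80665×ln(2.79) = 4099.2×1.0262 ≈ 4206 m/s.
Stage 2: m₀ = 142,320 kg, m_f = 142,320 − 116,000 = 26,320 kg; Δv = 303×9.80665×ln(5.407) = 2971.4×1.6877 ≈ 5015 m/s.
Stage 3: m₀ = 18,360 kg, m_f = 18,360 − 12,800 = 5,560 kg; Δv = 331×9.80665×ln(3.302) = 3246.0×1.1946 ≈ 3878 m/s.
Total Δv = 4206 + 5015 + 3878 = 13099 m/s.

Δv ≈ 13.1 km/s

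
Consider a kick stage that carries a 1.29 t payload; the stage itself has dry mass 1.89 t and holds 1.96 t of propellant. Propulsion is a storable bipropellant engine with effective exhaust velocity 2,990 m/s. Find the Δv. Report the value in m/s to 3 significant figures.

Δv ≈ 1440 m/s

m₀ = payload + dry + propellant = 1.29 + 1.89 + 1.96 = 5.14 t.
m_f = payload + dry = 1.29 + 1.89 = 3.18 t.
Δv = v_e · ln(m₀/m_f) = 2990.0 × ln(1.616) = 2990.0 × 0.4802 ≈ 1435.7 m/s.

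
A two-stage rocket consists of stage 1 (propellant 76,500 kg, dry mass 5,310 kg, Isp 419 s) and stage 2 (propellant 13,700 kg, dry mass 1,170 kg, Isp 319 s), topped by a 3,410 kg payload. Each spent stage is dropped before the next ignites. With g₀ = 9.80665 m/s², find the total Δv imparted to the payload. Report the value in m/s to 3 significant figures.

Δv ≈ 10300 m/s

Ignition mass of stage 1 = 76,500+5,310 + 13,700+1,170 + 3,410 = 100,090 kg.
Stage 1: m₀ = 100,090 kg, m_f = 100,090 − 76,500 = 23,590 kg; Δv = 419×9.80665×ln(4.243) = 4109.0×1.4452 ≈ 5938 m/s.
Stage 2: m₀ = 18,280 kg, m_f = 18,280 − 13,700 = 4,580 kg; Δv = 319×9.80665×ln(3.991) = 3128.3×1.3841 ≈ 4330 m/s.
Total Δv = 5938 + 4330 = 10268 m/s.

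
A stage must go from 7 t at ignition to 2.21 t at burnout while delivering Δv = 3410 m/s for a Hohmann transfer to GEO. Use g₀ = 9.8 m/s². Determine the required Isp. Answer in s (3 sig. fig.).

Isp ≈ 302 s

ln(m₀/m_f) = ln(7000/2210) = ln(3.167) = 1.1529.
Using Δv = v_e ln(m₀/m_f): v_e = Δv / ln(m₀/m_f) = 3410 / 1.1529 = 2957.7 m/s.
Isp = v_e / g₀ = 2957.7 / 9.8 = 301.8 s.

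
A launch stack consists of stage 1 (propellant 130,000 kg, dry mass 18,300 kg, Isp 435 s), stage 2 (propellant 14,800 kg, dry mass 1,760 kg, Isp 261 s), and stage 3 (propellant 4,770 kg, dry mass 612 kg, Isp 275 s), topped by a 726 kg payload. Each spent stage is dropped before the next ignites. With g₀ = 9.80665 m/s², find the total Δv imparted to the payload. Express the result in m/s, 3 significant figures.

Δv ≈ 12900 m/s

Ignition mass of stage 1 = 130,000+18,300 + 14,800+1,760 + 4,770+612 + 726 = 170,968 kg.
Stage 1: m₀ = 170,968 kg, m_f = 170,968 − 130,000 = 40,968 kg; Δv = 435×9.80665×ln(4.173) = 4265.9×1.4287 ≈ 6095 m/s.
Stage 2: m₀ = 22,668 kg, m_f = 22,668 − 14,800 = 7,868 kg; Δv = 261×9.80665×ln(2.881) = 2559.5×1.0582 ≈ 2708 m/s.
Stage 3: m₀ = 6,108 kg, m_f = 6,108 − 4,770 = 1,338 kg; Δv = 275×9.80665×ln(4.565) = 2696.8×1.5184 ≈ 4095 m/s.
Total Δv = 6095 + 2708 + 4095 = 12898 m/s.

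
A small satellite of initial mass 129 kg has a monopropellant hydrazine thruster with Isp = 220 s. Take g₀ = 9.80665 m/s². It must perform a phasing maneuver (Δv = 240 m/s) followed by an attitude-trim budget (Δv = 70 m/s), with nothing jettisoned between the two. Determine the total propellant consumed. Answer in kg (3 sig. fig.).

v_e = Isp · g₀ = 220 × 9.80665 = 2157.5 m/s.
After the first burn: m = 129 × exp(−240/2157.5) = 129 × 0.89472 = 115.419 kg.
After the second burn: m = 115.419 × exp(−70/2157.5) = 115.419 × 0.96808 = 111.735 kg.
Total propellant = m₀ − m_final = 129 − 111.735 = 17.265 kg.

total propellant consumed ≈ 17.3 kg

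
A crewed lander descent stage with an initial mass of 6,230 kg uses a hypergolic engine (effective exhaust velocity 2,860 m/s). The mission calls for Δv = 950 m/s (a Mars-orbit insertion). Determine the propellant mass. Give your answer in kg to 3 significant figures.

m₀/m_f = exp(Δv / v_e) = exp(950 / 2860.0) = exp(0.3322) = 1.3940.
m_f = 6,230 / 1.3940 = 4,469.15 kg, so propellant = m₀ − m_f = 6,230 − 4,469.15 = 1,760.85 kg.

propellant mass ≈ 1760 kg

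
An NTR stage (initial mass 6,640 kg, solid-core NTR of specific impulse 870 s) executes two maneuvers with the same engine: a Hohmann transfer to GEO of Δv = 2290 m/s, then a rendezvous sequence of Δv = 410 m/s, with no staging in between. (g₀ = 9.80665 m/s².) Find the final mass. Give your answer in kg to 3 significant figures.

v_e = Isp · g₀ = 870 × 9.80665 = 8531.8 m/s.
After the first burn: m = 6640 × exp(−2290/8531.8) = 6640 × 0.76460 = 5,076.94 kg.
After the second burn: m = 5,076.94 × exp(−410/8531.8) = 5,076.94 × 0.95308 = 4,838.73 kg.

final mass ≈ 4840 kg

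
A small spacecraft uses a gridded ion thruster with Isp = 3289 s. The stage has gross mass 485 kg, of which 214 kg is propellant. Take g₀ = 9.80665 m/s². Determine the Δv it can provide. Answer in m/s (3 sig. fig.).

Δv ≈ 18800 m/s

v_e = Isp · g₀ = 3289 × 9.80665 = 32254.1 m/s.
m_f = m₀ − m_prop = 485 − 214 = 271 kg.
Δv = v_e · ln(m₀/m_f) = 32254.1 × ln(1.79) = 32254.1 × 0.5820 ≈ 18772.8 m/s.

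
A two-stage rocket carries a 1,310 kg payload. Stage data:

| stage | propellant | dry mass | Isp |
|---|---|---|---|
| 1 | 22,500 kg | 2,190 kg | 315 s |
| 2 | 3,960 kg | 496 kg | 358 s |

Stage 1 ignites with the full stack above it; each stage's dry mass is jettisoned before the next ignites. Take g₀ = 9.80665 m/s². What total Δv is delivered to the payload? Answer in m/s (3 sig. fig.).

Ignition mass of stage 1 = 22,500+2,190 + 3,960+496 + 1,310 = 30,456 kg.
Stage 1: m₀ = 30,456 kg, m_f = 30,456 − 22,500 = 7,956 kg; Δv = 315×9.80665×ln(3.828) = 3089.1×1.3424 ≈ 4147 m/s.
Stage 2: m₀ = 5,766 kg, m_f = 5,766 − 3,960 = 1,806 kg; Δv = 358×9.80665×ln(3.193) = 3510.8×1.1609 ≈ 4076 m/s.
Total Δv = 4147 + 4076 = 8223 m/s.

Δv ≈ 8220 m/s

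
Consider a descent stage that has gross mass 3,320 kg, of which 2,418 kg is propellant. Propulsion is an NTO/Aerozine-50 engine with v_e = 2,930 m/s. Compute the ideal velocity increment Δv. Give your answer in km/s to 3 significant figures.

m_f = m₀ − m_prop = 3,320 − 2,418 = 902 kg.
Rocket equation: Δv = v_e · ln(m₀/m_f) = 2930.0 × ln(3.681) = 2930.0 × 1.3031 ≈ 3818.1 m/s.

Δv ≈ 3.82 km/s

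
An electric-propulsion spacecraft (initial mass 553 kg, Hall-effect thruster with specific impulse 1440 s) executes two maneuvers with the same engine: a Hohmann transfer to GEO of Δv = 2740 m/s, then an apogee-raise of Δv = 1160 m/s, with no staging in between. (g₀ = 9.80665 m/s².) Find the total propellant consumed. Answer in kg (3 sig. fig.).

total propellant consumed ≈ 133 kg

v_e = Isp · g₀ = 1440 × 9.80665 = 14121.6 m/s.
After the first burn: m = 553 × exp(−2740/14121.6) = 553 × 0.82363 = 455.467 kg.
After the second burn: m = 455.467 × exp(−1160/14121.6) = 455.467 × 0.92114 = 419.549 kg.
Total propellant = m₀ − m_final = 553 − 419.549 = 133.451 kg.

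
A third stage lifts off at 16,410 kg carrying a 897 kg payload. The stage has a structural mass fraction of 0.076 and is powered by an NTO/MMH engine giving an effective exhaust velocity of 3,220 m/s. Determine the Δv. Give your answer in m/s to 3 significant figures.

Δv ≈ 6660 m/s

Stage wet mass = m₀ − payload = 16,410 − 897 = 15,513 kg.
Stage dry mass = ε × stage wet mass = 0.076 × 15,513 = 1,178.99 kg.
Burnout mass m_f = stage dry + payload = 1,178.99 + 897 = 2,075.99 kg.
Using Δv = v_e ln(m₀/m_f): Δv = v_e · ln(16,410/2,075.99) = 3220.0 × ln(7.905) = 3220.0 × 2.0675 ≈ 6657 m/s.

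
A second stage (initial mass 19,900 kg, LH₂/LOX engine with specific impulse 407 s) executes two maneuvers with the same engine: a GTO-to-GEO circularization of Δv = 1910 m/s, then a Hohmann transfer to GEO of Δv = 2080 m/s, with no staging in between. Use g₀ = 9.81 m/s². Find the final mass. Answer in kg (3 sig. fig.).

final mass ≈ 7330 kg

v_e = Isp · g₀ = 407 × 9.81 = 3992.7 m/s.
After the first burn: m = 19900 × exp(−1910/3992.7) = 19900 × 0.61979 = 12,333.8 kg.
After the second burn: m = 12,333.8 × exp(−2080/3992.7) = 12,333.8 × 0.59395 = 7,325.66 kg.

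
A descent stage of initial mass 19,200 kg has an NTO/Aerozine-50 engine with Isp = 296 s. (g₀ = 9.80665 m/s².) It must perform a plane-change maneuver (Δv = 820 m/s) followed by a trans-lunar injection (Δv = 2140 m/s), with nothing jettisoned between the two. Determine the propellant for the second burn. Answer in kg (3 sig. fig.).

v_e = Isp · g₀ = 296 × 9.80665 = 2902.8 m/s.
After the first burn: m = 19200 × exp(−820/2902.8) = 19200 × 0.75390 = 14,474.9 kg.
After the second burn: m = 14,474.9 × exp(−2140/2902.8) = 14,474.9 × 0.47844 = 6,925.37 kg.
Second-burn propellant = 14,474.9 − 6,925.37 = 7,549.53 kg.

propellant for the second burn ≈ 7550 kg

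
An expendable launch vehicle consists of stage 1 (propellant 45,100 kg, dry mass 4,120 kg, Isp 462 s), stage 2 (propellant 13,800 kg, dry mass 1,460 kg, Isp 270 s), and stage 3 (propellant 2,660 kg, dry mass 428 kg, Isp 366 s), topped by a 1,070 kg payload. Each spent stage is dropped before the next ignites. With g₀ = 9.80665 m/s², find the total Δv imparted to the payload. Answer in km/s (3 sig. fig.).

Δv ≈ 11.8 km/s

Ignition mass of stage 1 = 45,100+4,120 + 13,800+1,460 + 2,660+428 + 1,070 = 68,638 kg.
Stage 1: m₀ = 68,638 kg, m_f = 68,638 − 45,100 = 23,538 kg; Δv = 462×9.80665×ln(2.916) = 4530.7×1.0702 ≈ 4849 m/s.
Stage 2: m₀ = 19,418 kg, m_f = 19,418 − 13,800 = 5,618 kg; Δv = 270×9.80665×ln(3.456) = 2647.8×1.2402 ≈ 3284 m/s.
Stage 3: m₀ = 4,158 kg, m_f = 4,158 − 2,660 = 1,498 kg; Δv = 366×9.80665×ln(2.776) = 3589.2×1.0209 ≈ 3664 m/s.
Total Δv = 4849 + 3284 + 3664 = 11797 m/s.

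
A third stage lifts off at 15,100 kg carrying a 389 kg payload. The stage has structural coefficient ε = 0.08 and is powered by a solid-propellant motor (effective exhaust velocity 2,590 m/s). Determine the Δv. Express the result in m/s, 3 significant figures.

Δv ≈ 5870 m/s

Stage wet mass = m₀ − payload = 15,100 − 389 = 14,711 kg.
Stage dry mass = ε × stage wet mass = 0.08 × 14,711 = 1,176.88 kg.
Burnout mass m_f = stage dry + payload = 1,176.88 + 389 = 1,565.88 kg.
Rocket equation: Δv = v_e · ln(15,100/1,565.88) = 2590.0 × ln(9.643) = 2590.0 × 2.2662 ≈ 5870 m/s.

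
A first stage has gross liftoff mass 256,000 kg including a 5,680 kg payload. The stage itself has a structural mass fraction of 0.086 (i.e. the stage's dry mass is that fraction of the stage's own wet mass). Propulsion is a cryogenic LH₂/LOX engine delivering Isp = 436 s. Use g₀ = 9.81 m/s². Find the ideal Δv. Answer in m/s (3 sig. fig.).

Stage wet mass = m₀ − payload = 256,000 − 5,680 = 250,320 kg.
Stage dry mass = ε × stage wet mass = 0.086 × 250,320 = 21,527.5 kg.
Burnout mass m_f = stage dry + payload = 21,527.5 + 5,680 = 27,207.5 kg.
v_e = Isp · g₀ = 436 × 9.81 = 4277.2 m/s.
Δv = v_e · ln(256,000/27,207.5) = 4277.2 × ln(9.409) = 4277.2 × 2.2417 ≈ 9588 m/s.

Δv ≈ 9590 m/s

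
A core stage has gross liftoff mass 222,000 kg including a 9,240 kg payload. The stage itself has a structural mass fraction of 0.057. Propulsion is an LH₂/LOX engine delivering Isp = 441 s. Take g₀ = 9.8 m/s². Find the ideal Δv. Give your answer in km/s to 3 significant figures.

Δv ≈ 10.1 km/s

Stage wet mass = m₀ − payload = 222,000 − 9,240 = 212,760 kg.
Stage dry mass = ε × stage wet mass = 0.057 × 212,760 = 12,127.3 kg.
Burnout mass m_f = stage dry + payload = 12,127.3 + 9,240 = 21,367.3 kg.
v_e = Isp · g₀ = 441 × 9.8 = 4321.8 m/s.
Rocket equation: Δv = v_e · ln(222,000/21,367.3) = 4321.8 × ln(10.39) = 4321.8 × 2.3408 ≈ 10117 m/s.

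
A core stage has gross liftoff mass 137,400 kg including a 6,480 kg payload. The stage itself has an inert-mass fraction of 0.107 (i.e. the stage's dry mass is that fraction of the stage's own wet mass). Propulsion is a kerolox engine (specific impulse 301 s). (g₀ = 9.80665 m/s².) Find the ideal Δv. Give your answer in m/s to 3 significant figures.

Δv ≈ 5620 m/s

Stage wet mass = m₀ − payload = 137,400 − 6,480 = 130,920 kg.
Stage dry mass = ε × stage wet mass = 0.107 × 130,920 = 14,008.4 kg.
Burnout mass m_f = stage dry + payload = 14,008.4 + 6,480 = 20,488.4 kg.
v_e = Isp · g₀ = 301 × 9.80665 = 2951.8 m/s.
Δv = v_e · ln(137,400/20,488.4) = 2951.8 × ln(6.706) = 2951.8 × 1.9030 ≈ 5617 m/s.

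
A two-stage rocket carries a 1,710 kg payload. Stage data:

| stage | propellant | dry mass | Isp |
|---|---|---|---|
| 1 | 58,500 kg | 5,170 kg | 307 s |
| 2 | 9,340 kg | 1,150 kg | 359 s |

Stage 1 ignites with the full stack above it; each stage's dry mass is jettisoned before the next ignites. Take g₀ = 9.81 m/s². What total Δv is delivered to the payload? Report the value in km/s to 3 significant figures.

Ignition mass of stage 1 = 58,500+5,170 + 9,340+1,150 + 1,710 = 75,870 kg.
Stage 1: m₀ = 75,870 kg, m_f = 75,870 − 58,500 = 17,370 kg; Δv = 307×9.81×ln(4.368) = 3011.7×1.4743 ≈ 4440 m/s.
Stage 2: m₀ = 12,200 kg, m_f = 12,200 − 9,340 = 2,860 kg; Δv = 359×9.81×ln(4.266) = 3521.8×1.4506 ≈ 5109 m/s.
Total Δv = 4440 + 5109 = 9549 m/s.

Δv ≈ 9.55 km/s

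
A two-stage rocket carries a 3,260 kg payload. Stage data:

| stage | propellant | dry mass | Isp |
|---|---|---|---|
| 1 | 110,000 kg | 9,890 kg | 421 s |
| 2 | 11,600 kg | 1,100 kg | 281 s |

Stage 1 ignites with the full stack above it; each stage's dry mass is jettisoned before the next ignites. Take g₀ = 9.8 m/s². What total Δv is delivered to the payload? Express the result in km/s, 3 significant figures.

Ignition mass of stage 1 = 110,000+9,890 + 11,600+1,100 + 3,260 = 135,850 kg.
Stage 1: m₀ = 135,850 kg, m_f = 135,850 − 110,000 = 25,850 kg; Δv = 421×9.8×ln(5.255) = 4125.8×1.6592 ≈ 6846 m/s.
Stage 2: m₀ = 15,960 kg, m_f = 15,960 − 11,600 = 4,360 kg; Δv = 281×9.8×ln(3.661) = 2753.8×1.2976 ≈ 3573 m/s.
Total Δv = 6846 + 3573 = 10419 m/s.

Δv ≈ 10.4 km/s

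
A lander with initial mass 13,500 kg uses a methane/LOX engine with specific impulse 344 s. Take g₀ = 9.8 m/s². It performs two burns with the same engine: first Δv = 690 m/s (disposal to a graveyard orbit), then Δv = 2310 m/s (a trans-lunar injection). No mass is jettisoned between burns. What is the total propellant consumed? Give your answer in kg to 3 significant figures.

v_e = Isp · g₀ = 344 × 9.8 = 3371.2 m/s.
After the first burn: m = 13500 × exp(−690/3371.2) = 13500 × 0.81491 = 11,001.3 kg.
After the second burn: m = 11,001.3 × exp(−2310/3371.2) = 11,001.3 × 0.50398 = 5,544.44 kg.
Total propellant = m₀ − m_final = 13500 − 5,544.44 = 7,955.56 kg.

total propellant consumed ≈ 7960 kg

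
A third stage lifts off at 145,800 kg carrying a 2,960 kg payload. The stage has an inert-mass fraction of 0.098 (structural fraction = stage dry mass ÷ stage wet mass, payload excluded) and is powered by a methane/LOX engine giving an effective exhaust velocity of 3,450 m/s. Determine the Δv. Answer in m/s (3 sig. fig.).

Stage wet mass = m₀ − payload = 145,800 − 2,960 = 142,840 kg.
Stage dry mass = ε × stage wet mass = 0.098 × 142,840 = 13,998.3 kg.
Burnout mass m_f = stage dry + payload = 13,998.3 + 2,960 = 16,958.3 kg.
Δv = v_e · ln(145,800/16,958.3) = 3450.0 × ln(8.598) = 3450.0 × 2.1515 ≈ 7423 m/s.

Δv ≈ 7420 m/s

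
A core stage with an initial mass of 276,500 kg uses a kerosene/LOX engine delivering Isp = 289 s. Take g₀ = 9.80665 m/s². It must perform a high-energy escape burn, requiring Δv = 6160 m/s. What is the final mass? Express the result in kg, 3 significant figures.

final mass ≈ 31500 kg

v_e = Isp · g₀ = 289 × 9.80665 = 2834.1 m/s.
Using Δv = v_e ln(m₀/m_f): m₀/m_f = exp(Δv / v_e) = exp(6160 / 2834.1) = exp(2.1735) = 8.7891.
m_f = m₀ / 8.7891 = 276,500 / 8.7891 = 31,459.4 kg.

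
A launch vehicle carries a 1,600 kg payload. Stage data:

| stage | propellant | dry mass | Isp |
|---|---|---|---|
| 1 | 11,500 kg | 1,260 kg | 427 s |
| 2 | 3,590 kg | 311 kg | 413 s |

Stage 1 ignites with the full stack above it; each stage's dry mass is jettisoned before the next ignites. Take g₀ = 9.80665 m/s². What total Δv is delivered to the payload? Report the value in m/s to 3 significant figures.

Δv ≈ 8440 m/s

Ignition mass of stage 1 = 11,500+1,260 + 3,590+311 + 1,600 = 18,261 kg.
Stage 1: m₀ = 18,261 kg, m_f = 18,261 − 11,500 = 6,761 kg; Δv = 427×9.80665×ln(2.701) = 4187.4×0.9936 ≈ 4161 m/s.
Stage 2: m₀ = 5,501 kg, m_f = 5,501 − 3,590 = 1,911 kg; Δv = 413×9.80665×ln(2.879) = 4050.1×1.0573 ≈ 4282 m/s.
Total Δv = 4161 + 4282 = 8443 m/s.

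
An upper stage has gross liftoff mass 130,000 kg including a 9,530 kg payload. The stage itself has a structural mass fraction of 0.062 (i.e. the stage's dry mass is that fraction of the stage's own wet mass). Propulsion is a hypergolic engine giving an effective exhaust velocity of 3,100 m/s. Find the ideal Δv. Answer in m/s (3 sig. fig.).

Stage wet mass = m₀ − payload = 130,000 − 9,530 = 120,470 kg.
Stage dry mass = ε × stage wet mass = 0.062 × 120,470 = 7,469.14 kg.
Burnout mass m_f = stage dry + payload = 7,469.14 + 9,530 = 16,999.14 kg.
By the Tsiolkovsky rocket equation, Δv = v_e · ln(130,000/16,999.14) = 3100.0 × ln(7.647) = 3100.0 × 2.0344 ≈ 6307 m/s.

Δv ≈ 6310 m/s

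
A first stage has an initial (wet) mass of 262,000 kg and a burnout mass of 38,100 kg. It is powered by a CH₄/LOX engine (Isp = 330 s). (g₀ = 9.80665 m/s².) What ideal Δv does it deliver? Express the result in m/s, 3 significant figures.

v_e = Isp · g₀ = 330 × 9.80665 = 3236.2 m/s.
By the Tsiolkovsky rocket equation, Δv = v_e · ln(m₀/m_f) = 3236.2 × ln(6.877) = 3236.2 × 1.9281 ≈ 6239.8 m/s.

Δv ≈ 6240 m/s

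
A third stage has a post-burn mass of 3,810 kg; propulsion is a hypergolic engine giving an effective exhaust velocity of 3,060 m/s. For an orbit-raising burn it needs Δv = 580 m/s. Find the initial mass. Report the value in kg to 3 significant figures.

initial mass ≈ 4610 kg

m₀/m_f = exp(Δv / v_e) = exp(580 / 3060.0) = exp(0.1895) = 1.2087.
m₀ = m_f × 1.2087 = 3,810 × 1.2087 = 4,605.15 kg.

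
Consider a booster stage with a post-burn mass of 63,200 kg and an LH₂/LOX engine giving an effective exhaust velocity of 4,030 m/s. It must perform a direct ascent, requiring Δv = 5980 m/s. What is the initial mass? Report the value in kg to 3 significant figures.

initial mass ≈ 279000 kg

m₀/m_f = exp(Δv / v_e) = exp(5980 / 4030.0) = exp(1.4839) = 4.4100.
m₀ = m_f × 4.4100 = 63,200 × 4.4100 = 278,712 kg.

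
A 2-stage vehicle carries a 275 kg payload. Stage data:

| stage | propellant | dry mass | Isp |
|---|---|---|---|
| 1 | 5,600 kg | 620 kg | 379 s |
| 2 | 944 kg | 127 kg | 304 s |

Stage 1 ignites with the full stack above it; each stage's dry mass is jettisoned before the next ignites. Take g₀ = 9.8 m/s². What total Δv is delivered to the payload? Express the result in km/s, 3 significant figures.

Ignition mass of stage 1 = 5,600+620 + 944+127 + 275 = 7,566 kg.
Stage 1: m₀ = 7,566 kg, m_f = 7,566 − 5,600 = 1,966 kg; Δv = 379×9.8×ln(3.848) = 3714.2×1.3477 ≈ 5005 m/s.
Stage 2: m₀ = 1,346 kg, m_f = 1,346 − 944 = 402 kg; Δv = 304×9.8×ln(3.348) = 2979.2×1.2084 ≈ 3600 m/s.
Total Δv = 5005 + 3600 = 8605 m/s.

Δv ≈ 8.61 km/s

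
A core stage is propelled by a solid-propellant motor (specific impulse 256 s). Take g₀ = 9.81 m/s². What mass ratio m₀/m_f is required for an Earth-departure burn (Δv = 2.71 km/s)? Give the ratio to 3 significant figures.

v_e = Isp · g₀ = 256 × 9.81 = 2511.4 m/s.
By the Tsiolkovsky rocket equation, m₀/m_f = exp(Δv / v_e) = exp(2710 / 2511.4) = exp(1.0791) = 2.9420.

mass ratio ≈ 2.94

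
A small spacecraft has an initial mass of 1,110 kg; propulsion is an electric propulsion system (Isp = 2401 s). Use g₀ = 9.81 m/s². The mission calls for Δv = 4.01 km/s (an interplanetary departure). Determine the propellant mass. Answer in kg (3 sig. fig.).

v_e = Isp · g₀ = 2401 × 9.81 = 23553.8 m/s.
m₀/m_f = exp(Δv / v_e) = exp(4010 / 23553.8) = exp(0.1702) = 1.1856.
m_f = 1,110 / 1.1856 = 936.235 kg, so propellant = m₀ − m_f = 1,110 − 936.235 = 173.765 kg.

propellant mass ≈ 174 kg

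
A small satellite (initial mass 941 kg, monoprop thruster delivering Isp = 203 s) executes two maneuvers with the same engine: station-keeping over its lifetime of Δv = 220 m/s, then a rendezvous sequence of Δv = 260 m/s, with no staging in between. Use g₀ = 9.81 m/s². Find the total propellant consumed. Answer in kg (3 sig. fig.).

v_e = Isp · g₀ = 203 × 9.81 = 1991.4 m/s.
After the first burn: m = 941 × exp(−220/1991.4) = 941 × 0.89541 = 842.581 kg.
After the second burn: m = 842.581 × exp(−260/1991.4) = 842.581 × 0.87760 = 739.449 kg.
Total propellant = m₀ − m_final = 941 − 739.449 = 201.551 kg.

total propellant consumed ≈ 202 kg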